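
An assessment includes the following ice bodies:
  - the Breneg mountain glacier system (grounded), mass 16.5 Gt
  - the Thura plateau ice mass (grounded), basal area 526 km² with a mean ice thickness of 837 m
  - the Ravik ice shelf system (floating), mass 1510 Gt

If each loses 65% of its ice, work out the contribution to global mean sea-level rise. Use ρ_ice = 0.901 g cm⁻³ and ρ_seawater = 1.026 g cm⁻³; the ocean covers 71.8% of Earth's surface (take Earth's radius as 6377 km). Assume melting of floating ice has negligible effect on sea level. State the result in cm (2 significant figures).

≈ 0.071 cm

Breneg: 0.65 × 16.5 Gt = 1.072×10^13 kg; dividing by ρ_w = 1.026 g cm⁻³ = 1026 kg m⁻³ gives 1.045×10^10 m³ of water.
Thura: ice volume = 526 km² × 837 m = 440.3 km³; 0.65 × 440.3 × (901/1026) = 251.3 km³ of water.
The Ravik ice shelf system is floating and already displaces its own weight of water, so its melt adds essentially nothing to sea level.
Total added water ≈ 2.618×10^11 m³ over 3.67×10^14 m² → Δh = 7.13×10^-4 m = 0.071 cm.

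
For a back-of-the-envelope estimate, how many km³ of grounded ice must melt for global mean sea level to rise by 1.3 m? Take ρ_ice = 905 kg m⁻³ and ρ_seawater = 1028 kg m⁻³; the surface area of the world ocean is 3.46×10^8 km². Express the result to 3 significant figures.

Required water volume = Δh × A = 1.3 m × 3.46×10^14 m² = 4.498×10^14 m³ = 4.498×10^5 km³.
Ice volume = water volume × ρ_w/ρ_ice = 4.498×10^5 × 1028/905 = 5.11×10^5 km³.

≈ 5.11×10^5 km³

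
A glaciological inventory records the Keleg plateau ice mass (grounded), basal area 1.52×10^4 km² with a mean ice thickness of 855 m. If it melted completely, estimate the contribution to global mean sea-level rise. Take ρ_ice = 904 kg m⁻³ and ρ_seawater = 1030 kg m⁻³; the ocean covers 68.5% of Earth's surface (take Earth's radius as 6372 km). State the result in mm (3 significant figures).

Keleg: ice volume = 1.52×10^4 km² × 855 m = 1.300×10^4 km³; 1.300×10^4 × (904/1030) = 1.141×10^4 km³ of water.
Spread over 3.50×10^14 m² of ocean, Δh = 1.141×10^13 / 3.50×10^14 = 0.0326 m = 32.6 mm.

≈ 32.6 mm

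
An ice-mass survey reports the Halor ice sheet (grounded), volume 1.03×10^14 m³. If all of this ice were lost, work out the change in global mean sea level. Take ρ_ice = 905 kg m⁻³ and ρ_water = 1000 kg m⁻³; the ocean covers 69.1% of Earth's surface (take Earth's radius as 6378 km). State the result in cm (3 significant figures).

≈ 26.4 cm

Halor: 1.03×10^14 m³ × (905/1000) = 9.322×10^13 m³ of water.
Spread over 3.53×10^14 m² of ocean, Δh = 9.322×10^13 / 3.53×10^14 = 0.264 m = 26.4 cm.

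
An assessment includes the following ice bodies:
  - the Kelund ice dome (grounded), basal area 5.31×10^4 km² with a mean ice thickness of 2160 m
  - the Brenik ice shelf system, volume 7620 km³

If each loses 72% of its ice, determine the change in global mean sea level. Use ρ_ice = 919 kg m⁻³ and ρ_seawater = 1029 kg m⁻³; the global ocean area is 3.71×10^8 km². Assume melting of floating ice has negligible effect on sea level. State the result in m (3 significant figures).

≈ 0.199 m

Kelund: ice volume = 5.31×10^4 km² × 2160 m = 1.147×10^5 km³; 0.72 × 1.147×10^5 × (919/1029) = 7.375×10^4 km³ of water.
The Brenik ice shelf system is floating and already displaces its own weight of water, so its melt adds essentially nothing to sea level.
Total added water ≈ 7.375×10^13 m³ over 3.71×10^14 m² → Δh = 0.199 m.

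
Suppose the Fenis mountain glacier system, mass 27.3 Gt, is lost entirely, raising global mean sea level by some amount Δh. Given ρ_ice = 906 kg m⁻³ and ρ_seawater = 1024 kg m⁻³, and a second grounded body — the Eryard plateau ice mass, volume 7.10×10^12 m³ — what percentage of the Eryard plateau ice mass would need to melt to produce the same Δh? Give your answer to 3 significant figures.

≈ 0.424 %

Equal sea-level rise means equal mass of meltwater, i.e. equal mass of ice lost.
Ice mass of Fenis: 2.730×10^13 kg; ice mass of Eryard: 6.433×10^15 kg.
Fraction required = 2.730×10^13 / 6.433×10^15 = 4.24×10^-3 → 0.424 %.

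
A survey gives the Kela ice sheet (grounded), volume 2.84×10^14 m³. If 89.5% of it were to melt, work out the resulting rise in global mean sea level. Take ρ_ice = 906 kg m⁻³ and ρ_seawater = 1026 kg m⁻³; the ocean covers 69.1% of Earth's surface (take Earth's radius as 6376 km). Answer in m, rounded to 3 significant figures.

≈ 0.636 m

Kela: 0.895 × 2.84×10^14 m³ × (906/1026) = 2.245×10^14 m³ of water.
Spread over 3.53×10^14 m² of ocean, Δh = 2.245×10^14 / 3.53×10^14 = 0.636 m.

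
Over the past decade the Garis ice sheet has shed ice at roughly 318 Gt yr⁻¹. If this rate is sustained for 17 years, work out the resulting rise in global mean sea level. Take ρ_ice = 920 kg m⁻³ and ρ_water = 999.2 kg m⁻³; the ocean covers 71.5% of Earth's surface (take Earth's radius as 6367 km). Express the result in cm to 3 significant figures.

≈ 1.49 cm

Total mass lost = 318 Gt/yr × 17 yr = 5406 Gt = 5.406×10^15 kg.
ρ_w = 999.2 kg m⁻³, so water volume = 5.406×10^15 / 999.2 = 5.410×10^12 m³.
Δh = 5.410×10^12 / 3.64×10^14 = 0.0149 m = 1.49 cm.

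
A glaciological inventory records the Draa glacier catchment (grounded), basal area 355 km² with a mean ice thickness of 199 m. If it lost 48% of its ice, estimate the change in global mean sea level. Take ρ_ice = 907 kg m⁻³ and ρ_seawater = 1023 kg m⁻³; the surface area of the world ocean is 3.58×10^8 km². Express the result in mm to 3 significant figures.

Draa: ice volume = 355 km² × 199 m = 70.64 km³; 0.48 × 70.64 × (907/1023) = 30.06 km³ of water.
Spread over 3.58×10^14 m² of ocean, Δh = 3.006×10^10 / 3.58×10^14 = 8.40×10^-5 m = 0.0840 mm.

≈ 0.0840 mm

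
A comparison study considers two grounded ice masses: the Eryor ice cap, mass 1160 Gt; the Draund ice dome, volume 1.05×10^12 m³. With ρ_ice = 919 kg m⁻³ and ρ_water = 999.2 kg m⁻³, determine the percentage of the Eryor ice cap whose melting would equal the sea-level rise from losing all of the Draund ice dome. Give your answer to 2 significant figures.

Equal sea-level rise means equal mass of meltwater, i.e. equal mass of ice lost.
Ice mass of Draund: 9.650×10^14 kg; ice mass of Eryor: 1.160×10^15 kg.
Fraction required = 9.650×10^14 / 1.160×10^15 = 0.832 → 83 %.

≈ 83 %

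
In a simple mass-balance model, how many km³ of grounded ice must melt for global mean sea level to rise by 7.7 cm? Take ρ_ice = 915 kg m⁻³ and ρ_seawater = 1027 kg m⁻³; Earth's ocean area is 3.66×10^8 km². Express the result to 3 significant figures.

Required water volume = Δh × A = 0.077 m × 3.66×10^14 m² = 2.818×10^13 m³ = 2.818×10^4 km³.
Ice volume = water volume × ρ_w/ρ_ice = 2.818×10^4 × 1027/915 = 3.16×10^4 km³.

≈ 3.16×10^4 km³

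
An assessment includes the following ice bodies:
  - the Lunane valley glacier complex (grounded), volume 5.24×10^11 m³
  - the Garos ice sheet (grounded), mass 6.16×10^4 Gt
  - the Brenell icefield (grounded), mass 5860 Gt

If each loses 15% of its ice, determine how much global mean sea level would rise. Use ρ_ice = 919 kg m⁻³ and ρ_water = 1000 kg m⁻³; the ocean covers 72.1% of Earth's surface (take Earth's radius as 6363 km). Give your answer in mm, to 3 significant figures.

Lunane: 0.15 × 5.24×10^11 m³ × (919/1000) = 7.223×10^10 m³ of water.
Garos: 0.15 × 6.16×10^4 Gt = 9.240×10^15 kg; dividing by ρ_w = 1000 kg m⁻³ gives 9.240×10^12 m³ of water.
Brenell: 0.15 × 5860 Gt = 8.790×10^14 kg; dividing by ρ_w = 1000 kg m⁻³ gives 8.790×10^11 m³ of water.
Total added water ≈ 1.019×10^13 m³ over 3.67×10^14 m² → Δh = 0.0278 m = 27.8 mm.

≈ 27.8 mm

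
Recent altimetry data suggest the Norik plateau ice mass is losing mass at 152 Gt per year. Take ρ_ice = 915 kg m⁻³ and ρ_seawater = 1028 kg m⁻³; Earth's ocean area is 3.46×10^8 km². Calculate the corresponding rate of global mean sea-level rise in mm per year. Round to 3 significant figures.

ρ_w = 1028 kg m⁻³. Annual water volume added = 152 Gt / ρ_w = 1.520×10^14 kg / 1028 kg m⁻³ = 1.479×10^11 m³.
Δh per year = 1.479×10^11 / 3.46×10^14 = 4.27×10^-4 m = 0.427 mm.

≈ 0.427 mm/yr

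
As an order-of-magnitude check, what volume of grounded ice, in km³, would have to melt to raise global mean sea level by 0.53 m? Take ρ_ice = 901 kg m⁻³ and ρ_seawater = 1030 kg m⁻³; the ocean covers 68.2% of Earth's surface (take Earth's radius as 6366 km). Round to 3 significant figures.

≈ 2.10×10^5 km³

Required water volume = Δh × A = 0.53 m × 3.47×10^14 m² = 1.841×10^14 m³ = 1.841×10^5 km³.
Ice volume = water volume × ρ_w/ρ_ice = 1.841×10^5 × 1030/901 = 2.10×10^5 km³.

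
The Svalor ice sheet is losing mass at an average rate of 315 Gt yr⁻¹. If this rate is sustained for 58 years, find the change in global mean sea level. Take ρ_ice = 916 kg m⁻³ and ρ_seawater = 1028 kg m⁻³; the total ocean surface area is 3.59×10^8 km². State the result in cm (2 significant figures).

≈ 5.0 cm

Total mass lost = 315 Gt/yr × 58 yr = 1.827×10^4 Gt = 1.827×10^16 kg.
ρ_w = 1028 kg m⁻³, so water volume = 1.827×10^16 / 1028 = 1.777×10^13 m³.
Δh = 1.777×10^13 / 3.59×10^14 = 0.0495 m = 5.0 cm.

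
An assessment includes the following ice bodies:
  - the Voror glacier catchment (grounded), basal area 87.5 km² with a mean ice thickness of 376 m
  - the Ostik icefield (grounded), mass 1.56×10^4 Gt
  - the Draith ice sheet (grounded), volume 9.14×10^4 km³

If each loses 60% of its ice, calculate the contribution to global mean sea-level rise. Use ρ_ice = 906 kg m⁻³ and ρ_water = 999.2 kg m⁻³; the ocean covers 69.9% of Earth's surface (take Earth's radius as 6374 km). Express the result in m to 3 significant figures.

≈ 0.166 m

Voror: ice volume = 87.5 km² × 376 m = 32.90 km³; 0.6 × 32.90 × (906/999.2) = 17.90 km³ of water.
Ostik: 0.6 × 1.56×10^4 Gt = 9.360×10^15 kg; dividing by ρ_w = 999.2 kg m⁻³ gives 9.367×10^12 m³ of water.
Draith: 0.6 × 9.14×10^4 km³ × (906/999.2) = 4.972×10^4 km³ of water.
Total added water ≈ 5.911×10^13 m³ over 3.57×10^14 m² → Δh = 0.166 m.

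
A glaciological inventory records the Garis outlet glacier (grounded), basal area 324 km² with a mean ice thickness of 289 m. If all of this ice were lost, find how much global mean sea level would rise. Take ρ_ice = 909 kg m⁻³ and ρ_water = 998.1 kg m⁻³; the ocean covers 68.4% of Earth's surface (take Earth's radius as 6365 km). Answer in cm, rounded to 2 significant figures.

Garis: ice volume = 324 km² × 289 m = 93.64 km³; 93.64 × (909/998.1) = 85.28 km³ of water.
Spread over 3.48×10^14 m² of ocean, Δh = 8.528×10^10 / 3.48×10^14 = 2.45×10^-4 m = 0.024 cm.

≈ 0.024 cm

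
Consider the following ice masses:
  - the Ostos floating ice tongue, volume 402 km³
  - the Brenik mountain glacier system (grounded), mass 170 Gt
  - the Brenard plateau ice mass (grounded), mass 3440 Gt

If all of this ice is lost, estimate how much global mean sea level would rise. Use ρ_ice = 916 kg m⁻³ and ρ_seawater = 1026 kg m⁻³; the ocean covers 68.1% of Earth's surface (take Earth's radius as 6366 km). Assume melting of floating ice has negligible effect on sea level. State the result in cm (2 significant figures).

The Ostos floating ice tongue is floating and already displaces its own weight of water, so its melt adds essentially nothing to sea level.
Brenik: 170 Gt = 1.700×10^14 kg; dividing by ρ_w = 1026 kg m⁻³ gives 1.657×10^11 m³ of water.
Brenard: 3440 Gt = 3.440×10^15 kg; dividing by ρ_w = 1026 kg m⁻³ gives 3.353×10^12 m³ of water.
Total added water ≈ 3.519×10^12 m³ over 3.47×10^14 m² → Δh = 0.0101 m = 1.0 cm.

≈ 1.0 cm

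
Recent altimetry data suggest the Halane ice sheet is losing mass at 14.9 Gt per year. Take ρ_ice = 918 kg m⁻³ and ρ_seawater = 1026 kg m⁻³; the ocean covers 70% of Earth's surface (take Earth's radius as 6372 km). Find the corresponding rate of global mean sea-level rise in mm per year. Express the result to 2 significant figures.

ρ_w = 1026 kg m⁻³. Annual water volume added = 14.9 Gt / ρ_w = 1.490×10^13 kg / 1026 kg m⁻³ = 1.452×10^10 m³.
Δh per year = 1.452×10^10 / 3.57×10^14 = 4.07×10^-5 m = 0.041 mm.

≈ 0.041 mm/yr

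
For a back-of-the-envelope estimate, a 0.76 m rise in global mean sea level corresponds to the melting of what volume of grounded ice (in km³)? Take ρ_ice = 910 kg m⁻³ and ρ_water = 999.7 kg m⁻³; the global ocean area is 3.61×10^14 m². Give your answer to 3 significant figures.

Required water volume = Δh × A = 0.76 m × 3.61×10^14 m² = 2.744×10^14 m³ = 2.744×10^5 km³.
Ice volume = water volume × ρ_w/ρ_ice = 2.744×10^5 × 999.7/910 = 3.01×10^5 km³.

≈ 3.01×10^5 km³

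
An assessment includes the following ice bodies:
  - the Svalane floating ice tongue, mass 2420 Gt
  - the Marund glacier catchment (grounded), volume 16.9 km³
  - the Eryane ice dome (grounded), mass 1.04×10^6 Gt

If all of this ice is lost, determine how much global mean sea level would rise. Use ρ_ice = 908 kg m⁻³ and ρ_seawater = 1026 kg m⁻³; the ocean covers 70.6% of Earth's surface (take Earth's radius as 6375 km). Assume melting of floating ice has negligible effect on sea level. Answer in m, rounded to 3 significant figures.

≈ 2.81 m

The Svalane floating ice tongue is floating and already displaces its own weight of water, so its melt adds essentially nothing to sea level.
Marund: 16.9 km³ × (908/1026) = 14.96 km³ of water.
Eryane: 1.04×10^6 Gt = 1.040×10^18 kg; dividing by ρ_w = 1026 kg m⁻³ gives 1.014×10^15 m³ of water.
Total added water ≈ 1.014×10^15 m³ over 3.61×10^14 m² → Δh = 2.81 m.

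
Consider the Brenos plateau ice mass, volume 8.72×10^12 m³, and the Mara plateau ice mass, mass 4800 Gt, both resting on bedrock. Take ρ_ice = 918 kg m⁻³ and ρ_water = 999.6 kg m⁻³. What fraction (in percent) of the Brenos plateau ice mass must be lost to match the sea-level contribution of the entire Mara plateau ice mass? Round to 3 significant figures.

≈ 60.0 %

Equal sea-level rise means equal mass of meltwater, i.e. equal mass of ice lost.
Ice mass of Mara: 4.800×10^15 kg; ice mass of Brenos: 8.005×10^15 kg.
Fraction required = 4.800×10^15 / 8.005×10^15 = 0.600 → 60.0 %.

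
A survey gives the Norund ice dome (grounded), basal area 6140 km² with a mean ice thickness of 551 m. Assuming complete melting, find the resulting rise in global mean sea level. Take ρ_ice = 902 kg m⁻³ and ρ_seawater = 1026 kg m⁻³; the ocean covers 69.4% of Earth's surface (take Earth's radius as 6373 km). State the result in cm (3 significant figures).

Norund: ice volume = 6140 km² × 551 m = 3383 km³; 3383 × (902/1026) = 2974 km³ of water.
Spread over 3.54×10^14 m² of ocean, Δh = 2.974×10^12 / 3.54×10^14 = 8.40×10^-3 m = 0.840 cm.

≈ 0.840 cm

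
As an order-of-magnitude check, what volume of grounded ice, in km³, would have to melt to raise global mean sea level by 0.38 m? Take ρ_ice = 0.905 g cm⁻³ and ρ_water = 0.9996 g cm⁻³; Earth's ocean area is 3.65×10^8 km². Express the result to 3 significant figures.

≈ 1.53×10^5 km³

Required water volume = Δh × A = 0.38 m × 3.65×10^14 m² = 1.387×10^14 m³ = 1.387×10^5 km³.
Ice volume = water volume × ρ_w/ρ_ice = 1.387×10^5 × 999.6/905 = 1.53×10^5 km³.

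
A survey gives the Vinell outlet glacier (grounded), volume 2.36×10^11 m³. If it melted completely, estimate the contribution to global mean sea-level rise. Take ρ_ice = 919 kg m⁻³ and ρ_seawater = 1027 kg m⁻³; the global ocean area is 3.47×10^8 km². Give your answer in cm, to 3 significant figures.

≈ 0.0609 cm

Vinell: 2.36×10^11 m³ × (919/1027) = 2.112×10^11 m³ of water.
Spread over 3.47×10^14 m² of ocean, Δh = 2.112×10^11 / 3.47×10^14 = 6.09×10^-4 m = 0.0609 cm.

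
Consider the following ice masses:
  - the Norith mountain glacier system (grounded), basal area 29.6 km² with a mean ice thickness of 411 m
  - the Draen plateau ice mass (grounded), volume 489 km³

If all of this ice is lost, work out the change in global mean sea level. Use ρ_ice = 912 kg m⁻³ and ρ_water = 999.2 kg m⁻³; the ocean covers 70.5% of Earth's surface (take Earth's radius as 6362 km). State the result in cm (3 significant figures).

≈ 0.128 cm

Norith: ice volume = 29.6 km² × 411 m = 12.17 km³; 12.17 × (912/999.2) = 11.10 km³ of water.
Draen: 489 km³ × (912/999.2) = 446.3 km³ of water.
Total added water ≈ 4.574×10^11 m³ over 3.59×10^14 m² → Δh = 1.28×10^-3 m = 0.128 cm.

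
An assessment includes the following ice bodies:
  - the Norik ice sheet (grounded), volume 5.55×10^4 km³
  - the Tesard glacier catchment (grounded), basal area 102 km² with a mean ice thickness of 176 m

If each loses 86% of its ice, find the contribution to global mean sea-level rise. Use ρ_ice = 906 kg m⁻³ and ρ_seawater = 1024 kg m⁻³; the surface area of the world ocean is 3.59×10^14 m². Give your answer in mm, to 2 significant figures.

Norik: 0.86 × 5.55×10^4 km³ × (906/1024) = 4.223×10^4 km³ of water.
Tesard: ice volume = 102 km² × 176 m = 17.95 km³; 0.86 × 17.95 × (906/1024) = 13.66 km³ of water.
Total added water ≈ 4.224×10^13 m³ over 3.59×10^14 m² → Δh = 0.118 m = 120 mm.

≈ 120 mm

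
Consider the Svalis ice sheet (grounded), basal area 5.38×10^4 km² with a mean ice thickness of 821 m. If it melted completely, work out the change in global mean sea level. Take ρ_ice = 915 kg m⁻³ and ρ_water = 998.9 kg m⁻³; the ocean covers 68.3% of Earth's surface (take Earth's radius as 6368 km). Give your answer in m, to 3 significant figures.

Svalis: ice volume = 5.38×10^4 km² × 821 m = 4.417×10^4 km³; 4.417×10^4 × (915/998.9) = 4.046×10^4 km³ of water.
Spread over 3.48×10^14 m² of ocean, Δh = 4.046×10^13 / 3.48×10^14 = 0.116 m.

≈ 0.116 m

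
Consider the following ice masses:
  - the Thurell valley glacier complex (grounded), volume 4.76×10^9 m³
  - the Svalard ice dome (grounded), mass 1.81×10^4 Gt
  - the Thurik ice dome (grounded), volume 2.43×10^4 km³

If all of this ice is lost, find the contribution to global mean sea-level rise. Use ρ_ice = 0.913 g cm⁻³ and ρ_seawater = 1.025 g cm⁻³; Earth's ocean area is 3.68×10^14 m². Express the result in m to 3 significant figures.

≈ 0.107 m

Thurell: 4.76×10^9 m³ × (913/1025) = 4.240×10^9 m³ of water.
Svalard: 1.81×10^4 Gt = 1.810×10^16 kg; dividing by ρ_w = 1.025 g cm⁻³ = 1025 kg m⁻³ gives 1.766×10^13 m³ of water.
Thurik: 2.43×10^4 km³ × (913/1025) = 2.164×10^4 km³ of water.
Total added water ≈ 3.931×10^13 m³ over 3.68×10^14 m² → Δh = 0.107 m.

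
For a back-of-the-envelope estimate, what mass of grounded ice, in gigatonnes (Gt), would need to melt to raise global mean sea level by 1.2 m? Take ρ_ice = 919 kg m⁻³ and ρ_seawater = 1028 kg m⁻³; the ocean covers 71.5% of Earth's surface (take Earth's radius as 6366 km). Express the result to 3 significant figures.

Required water volume = Δh × A = 1.2 m × 3.64×10^14 m² = 4.369×10^14 m³.
ρ_w = 1028 kg m⁻³, so the mass of water = 4.369×10^14 m³ × 1028 kg m⁻³ = 4.492×10^17 kg = 4.49×10^5 Gt (and the same mass of ice, by conservation).

≈ 4.49×10^5 Gt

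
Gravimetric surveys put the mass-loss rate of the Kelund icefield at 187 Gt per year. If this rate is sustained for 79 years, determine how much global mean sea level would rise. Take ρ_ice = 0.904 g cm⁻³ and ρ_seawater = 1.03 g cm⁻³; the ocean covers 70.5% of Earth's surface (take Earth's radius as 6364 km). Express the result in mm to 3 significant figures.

Total mass lost = 187 Gt/yr × 79 yr = 1.477×10^4 Gt = 1.477×10^16 kg.
ρ_w = 1.03 g cm⁻³ = 1030 kg m⁻³, so water volume = 1.477×10^16 / 1030 = 1.434×10^13 m³.
Δh = 1.434×10^13 / 3.59×10^14 = 0.0400 m = 40.0 mm.

≈ 40.0 mm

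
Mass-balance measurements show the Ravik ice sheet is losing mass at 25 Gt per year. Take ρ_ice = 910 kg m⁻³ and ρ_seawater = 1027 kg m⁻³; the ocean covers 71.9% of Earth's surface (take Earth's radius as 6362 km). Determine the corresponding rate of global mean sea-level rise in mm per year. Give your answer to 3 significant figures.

ρ_w = 1027 kg m⁻³. Annual water volume added = 25 Gt / ρ_w = 2.500×10^13 kg / 1027 kg m⁻³ = 2.434×10^10 m³.
Δh per year = 2.434×10^10 / 3.66×10^14 = 6.66×10^-5 m = 0.0666 mm.

≈ 0.0666 mm/yr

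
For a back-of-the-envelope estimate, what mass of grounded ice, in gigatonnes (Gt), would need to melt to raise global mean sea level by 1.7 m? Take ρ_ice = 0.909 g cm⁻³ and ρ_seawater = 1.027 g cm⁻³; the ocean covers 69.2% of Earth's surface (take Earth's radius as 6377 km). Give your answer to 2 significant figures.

Required water volume = Δh × A = 1.7 m × 3.54×10^14 m² = 6.012×10^14 m³.
ρ_w = 1.027 g cm⁻³ = 1027 kg m⁻³, so the mass of water = 6.012×10^14 m³ × 1027 kg m⁻³ = 6.174×10^17 kg = 6.2×10^5 Gt (and the same mass of ice, by conservation).

≈ 6.2×10^5 Gt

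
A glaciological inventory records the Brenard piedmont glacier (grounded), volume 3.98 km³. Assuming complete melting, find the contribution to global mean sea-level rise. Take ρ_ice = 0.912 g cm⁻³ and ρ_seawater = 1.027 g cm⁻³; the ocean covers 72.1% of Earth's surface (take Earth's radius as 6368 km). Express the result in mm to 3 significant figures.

Brenard: 3.98 km³ × (912/1027) = 3.534 km³ of water.
Spread over 3.67×10^14 m² of ocean, Δh = 3.534×10^9 / 3.67×10^14 = 9.62×10^-6 m = 9.62×10^-3 mm.

≈ 9.62×10^-3 mm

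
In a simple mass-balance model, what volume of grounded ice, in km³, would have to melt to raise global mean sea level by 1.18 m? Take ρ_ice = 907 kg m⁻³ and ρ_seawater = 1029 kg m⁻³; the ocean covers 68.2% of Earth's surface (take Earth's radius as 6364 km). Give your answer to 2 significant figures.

≈ 4.6×10^5 km³

Required water volume = Δh × A = 1.18 m × 3.47×10^14 m² = 4.096×10^14 m³ = 4.096×10^5 km³.
Ice volume = water volume × ρ_w/ρ_ice = 4.096×10^5 × 1029/907 = 4.6×10^5 km³.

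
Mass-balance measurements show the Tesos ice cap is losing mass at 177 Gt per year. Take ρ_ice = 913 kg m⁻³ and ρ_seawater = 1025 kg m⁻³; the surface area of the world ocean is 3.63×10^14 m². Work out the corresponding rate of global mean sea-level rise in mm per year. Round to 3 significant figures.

ρ_w = 1025 kg m⁻³. Annual water volume added = 177 Gt / ρ_w = 1.770×10^14 kg / 1025 kg m⁻³ = 1.727×10^11 m³.
Δh per year = 1.727×10^11 / 3.63×10^14 = 4.76×10^-4 m = 0.476 mm.

≈ 0.476 mm/yr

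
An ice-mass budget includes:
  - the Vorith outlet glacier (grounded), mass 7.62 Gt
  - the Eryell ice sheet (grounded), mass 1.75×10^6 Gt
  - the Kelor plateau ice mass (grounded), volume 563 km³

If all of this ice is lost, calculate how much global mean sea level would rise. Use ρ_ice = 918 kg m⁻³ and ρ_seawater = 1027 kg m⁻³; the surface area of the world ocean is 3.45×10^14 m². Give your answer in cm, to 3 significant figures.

≈ 494 cm

Vorith: 7.62 Gt = 7.620×10^12 kg; dividing by ρ_w = 1027 kg m⁻³ gives 7.420×10^9 m³ of water.
Eryell: 1.75×10^6 Gt = 1.750×10^18 kg; dividing by ρ_w = 1027 kg m⁻³ gives 1.704×10^15 m³ of water.
Kelor: 563 km³ × (918/1027) = 503.2 km³ of water.
Total added water ≈ 1.705×10^15 m³ over 3.45×10^14 m² → Δh = 4.94 m = 494 cm.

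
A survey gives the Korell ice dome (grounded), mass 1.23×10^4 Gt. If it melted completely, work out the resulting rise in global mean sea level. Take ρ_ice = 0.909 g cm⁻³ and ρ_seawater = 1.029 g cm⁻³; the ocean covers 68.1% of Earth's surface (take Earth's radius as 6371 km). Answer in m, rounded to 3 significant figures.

≈ 0.0344 m

Korell: 1.23×10^4 Gt = 1.230×10^16 kg; dividing by ρ_w = 1.029 g cm⁻³ = 1029 kg m⁻³ gives 1.195×10^13 m³ of water.
Spread over 3.47×10^14 m² of ocean, Δh = 1.195×10^13 / 3.47×10^14 = 0.0344 m.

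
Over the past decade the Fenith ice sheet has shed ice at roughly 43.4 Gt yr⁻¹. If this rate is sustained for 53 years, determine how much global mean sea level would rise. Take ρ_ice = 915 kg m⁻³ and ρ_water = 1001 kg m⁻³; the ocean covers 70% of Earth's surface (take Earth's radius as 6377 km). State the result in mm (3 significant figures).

≈ 6.42 mm

Total mass lost = 43.4 Gt/yr × 53 yr = 2300 Gt = 2.300×10^15 kg.
ρ_w = 1001 kg m⁻³, so water volume = 2.300×10^15 / 1001 = 2.298×10^12 m³.
Δh = 2.298×10^12 / 3.58×10^14 = 6.42×10^-3 m = 6.42 mm.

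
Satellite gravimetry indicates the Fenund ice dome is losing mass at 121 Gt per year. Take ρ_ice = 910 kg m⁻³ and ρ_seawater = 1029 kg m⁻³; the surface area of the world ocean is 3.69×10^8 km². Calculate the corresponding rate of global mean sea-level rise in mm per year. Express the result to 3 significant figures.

ρ_w = 1029 kg m⁻³. Annual water volume added = 121 Gt / ρ_w = 1.210×10^14 kg / 1029 kg m⁻³ = 1.176×10^11 m³.
Δh per year = 1.176×10^11 / 3.69×10^14 = 3.19×10^-4 m = 0.319 mm.

≈ 0.319 mm/yr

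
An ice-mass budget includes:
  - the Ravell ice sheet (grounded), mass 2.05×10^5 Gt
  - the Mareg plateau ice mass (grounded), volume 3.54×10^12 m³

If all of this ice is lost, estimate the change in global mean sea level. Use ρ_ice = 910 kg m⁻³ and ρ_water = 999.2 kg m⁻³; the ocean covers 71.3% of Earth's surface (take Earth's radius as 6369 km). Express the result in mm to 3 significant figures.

Ravell: 2.05×10^5 Gt = 2.050×10^17 kg; dividing by ρ_w = 999.2 kg m⁻³ gives 2.052×10^14 m³ of water.
Mareg: 3.54×10^12 m³ × (910/999.2) = 3.224×10^12 m³ of water.
Total added water ≈ 2.084×10^14 m³ over 3.63×10^14 m² → Δh = 0.573 m = 573 mm.

≈ 573 mm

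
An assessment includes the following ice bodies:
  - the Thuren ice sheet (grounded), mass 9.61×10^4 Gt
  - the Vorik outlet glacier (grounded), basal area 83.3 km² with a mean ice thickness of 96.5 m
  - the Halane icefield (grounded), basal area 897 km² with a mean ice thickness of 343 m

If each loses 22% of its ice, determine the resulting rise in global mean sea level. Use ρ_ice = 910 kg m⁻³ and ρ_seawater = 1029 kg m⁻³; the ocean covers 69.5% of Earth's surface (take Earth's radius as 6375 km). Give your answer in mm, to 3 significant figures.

Thuren: 0.22 × 9.61×10^4 Gt = 2.114×10^16 kg; dividing by ρ_w = 1029 kg m⁻³ gives 2.055×10^13 m³ of water.
Vorik: ice volume = 83.3 km² × 96.5 m = 8.038 km³; 0.22 × 8.038 × (910/1029) = 1.564 km³ of water.
Halane: ice volume = 897 km² × 343 m = 307.7 km³; 0.22 × 307.7 × (910/1029) = 59.86 km³ of water.
Total added water ≈ 2.061×10^13 m³ over 3.55×10^14 m² → Δh = 0.0581 m = 58.1 mm.

≈ 58.1 mm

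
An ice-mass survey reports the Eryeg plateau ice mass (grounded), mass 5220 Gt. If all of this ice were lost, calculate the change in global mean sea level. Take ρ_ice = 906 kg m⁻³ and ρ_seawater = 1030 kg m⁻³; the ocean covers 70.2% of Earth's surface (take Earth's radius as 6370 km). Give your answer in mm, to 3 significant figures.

≈ 14.2 mm

Eryeg: 5220 Gt = 5.220×10^15 kg; dividing by ρ_w = 1030 kg m⁻³ gives 5.068×10^12 m³ of water.
Spread over 3.58×10^14 m² of ocean, Δh = 5.068×10^12 / 3.58×10^14 = 0.0142 m = 14.2 mm.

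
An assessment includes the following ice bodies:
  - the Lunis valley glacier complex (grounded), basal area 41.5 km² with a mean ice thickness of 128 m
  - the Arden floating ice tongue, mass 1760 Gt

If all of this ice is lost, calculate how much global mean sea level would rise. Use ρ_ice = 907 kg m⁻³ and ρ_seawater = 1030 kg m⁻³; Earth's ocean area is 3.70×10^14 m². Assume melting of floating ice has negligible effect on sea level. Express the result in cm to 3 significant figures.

≈ 1.26×10^-3 cm

Lunis: ice volume = 41.5 km² × 128 m = 5.312 km³; 5.312 × (907/1030) = 4.678 km³ of water.
The Arden floating ice tongue is floating and already displaces its own weight of water, so its melt adds essentially nothing to sea level.
Total added water ≈ 4.678×10^9 m³ over 3.70×10^14 m² → Δh = 1.26×10^-5 m = 1.26×10^-3 cm.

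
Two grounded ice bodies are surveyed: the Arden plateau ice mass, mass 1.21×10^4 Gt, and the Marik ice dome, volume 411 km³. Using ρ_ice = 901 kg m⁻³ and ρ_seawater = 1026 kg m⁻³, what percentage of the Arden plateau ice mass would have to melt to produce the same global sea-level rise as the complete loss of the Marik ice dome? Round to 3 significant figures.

≈ 3.06 %

Equal sea-level rise means equal mass of meltwater, i.e. equal mass of ice lost.
Ice mass of Marik: 3.703×10^14 kg; ice mass of Arden: 1.210×10^16 kg.
Fraction required = 3.703×10^14 / 1.210×10^16 = 0.0306 → 3.06 %.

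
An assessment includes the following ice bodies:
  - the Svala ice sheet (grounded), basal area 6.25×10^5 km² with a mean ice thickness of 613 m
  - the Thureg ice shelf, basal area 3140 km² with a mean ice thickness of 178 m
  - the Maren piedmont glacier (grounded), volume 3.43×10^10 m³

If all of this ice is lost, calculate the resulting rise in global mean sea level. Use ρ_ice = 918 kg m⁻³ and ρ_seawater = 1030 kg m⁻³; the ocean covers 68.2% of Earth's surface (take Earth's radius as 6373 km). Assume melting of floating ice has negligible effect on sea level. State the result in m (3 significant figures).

Svala: ice volume = 6.25×10^5 km² × 613 m = 3.831×10^5 km³; 3.831×10^5 × (918/1030) = 3.415×10^5 km³ of water.
The Thureg ice shelf is floating and already displaces its own weight of water, so its melt adds essentially nothing to sea level.
Maren: 3.43×10^10 m³ × (918/1030) = 3.057×10^10 m³ of water.
Total added water ≈ 3.415×10^14 m³ over 3.48×10^14 m² → Δh = 0.981 m.

≈ 0.981 m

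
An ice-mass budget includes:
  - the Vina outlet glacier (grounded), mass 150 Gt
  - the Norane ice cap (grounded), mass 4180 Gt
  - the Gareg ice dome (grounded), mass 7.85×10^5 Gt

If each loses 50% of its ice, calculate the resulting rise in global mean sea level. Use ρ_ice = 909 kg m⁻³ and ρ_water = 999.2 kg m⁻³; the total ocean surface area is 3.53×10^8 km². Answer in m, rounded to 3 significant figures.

≈ 1.12 m

Vina: 0.5 × 150 Gt = 7.500×10^13 kg; dividing by ρ_w = 999.2 kg m⁻³ gives 7.506×10^10 m³ of water.
Norane: 0.5 × 4180 Gt = 2.090×10^15 kg; dividing by ρ_w = 999.2 kg m⁻³ gives 2.092×10^12 m³ of water.
Gareg: 0.5 × 7.85×10^5 Gt = 3.925×10^17 kg; dividing by ρ_w = 999.2 kg m⁻³ gives 3.928×10^14 m³ of water.
Total added water ≈ 3.950×10^14 m³ over 3.53×10^14 m² → Δh = 1.12 m.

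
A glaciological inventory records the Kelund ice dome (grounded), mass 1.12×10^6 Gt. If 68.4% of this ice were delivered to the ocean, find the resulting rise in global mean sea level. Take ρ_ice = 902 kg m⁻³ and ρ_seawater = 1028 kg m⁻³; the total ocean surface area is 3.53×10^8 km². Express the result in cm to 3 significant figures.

≈ 211 cm

Kelund: 0.684 × 1.12×10^6 Gt = 7.661×10^17 kg; dividing by ρ_w = 1028 kg m⁻³ gives 7.452×10^14 m³ of water.
Spread over 3.53×10^14 m² of ocean, Δh = 7.452×10^14 / 3.53×10^14 = 2.11 m = 211 cm.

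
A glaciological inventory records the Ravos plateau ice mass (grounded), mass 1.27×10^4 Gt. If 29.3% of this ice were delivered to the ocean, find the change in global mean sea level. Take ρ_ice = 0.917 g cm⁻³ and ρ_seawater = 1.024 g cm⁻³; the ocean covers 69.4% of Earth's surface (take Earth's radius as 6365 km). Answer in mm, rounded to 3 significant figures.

Ravos: 0.293 × 1.27×10^4 Gt = 3.721×10^15 kg; dividing by ρ_w = 1.024 g cm⁻³ = 1024 kg m⁻³ gives 3.634×10^12 m³ of water.
Spread over 3.53×10^14 m² of ocean, Δh = 3.634×10^12 / 3.53×10^14 = 0.0103 m = 10.3 mm.

≈ 10.3 mm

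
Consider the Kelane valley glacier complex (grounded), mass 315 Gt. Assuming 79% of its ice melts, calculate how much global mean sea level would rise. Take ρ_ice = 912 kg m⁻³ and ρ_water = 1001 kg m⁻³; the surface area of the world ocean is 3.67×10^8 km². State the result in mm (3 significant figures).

≈ 0.677 mm

Kelane: 0.79 × 315 Gt = 2.489×10^14 kg; dividing by ρ_w = 1001 kg m⁻³ gives 2.486×10^11 m³ of water.
Spread over 3.67×10^14 m² of ocean, Δh = 2.486×10^11 / 3.67×10^14 = 6.77×10^-4 m = 0.677 mm.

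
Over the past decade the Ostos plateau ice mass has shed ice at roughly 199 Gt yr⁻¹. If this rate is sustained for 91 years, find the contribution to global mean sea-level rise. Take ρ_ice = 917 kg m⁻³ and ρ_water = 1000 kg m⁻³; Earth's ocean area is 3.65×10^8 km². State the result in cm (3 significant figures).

Total mass lost = 199 Gt/yr × 91 yr = 1.811×10^4 Gt = 1.811×10^16 kg.
ρ_w = 1000 kg m⁻³, so water volume = 1.811×10^16 / 1000 = 1.811×10^13 m³.
Δh = 1.811×10^13 / 3.65×10^14 = 0.0496 m = 4.96 cm.

≈ 4.96 cm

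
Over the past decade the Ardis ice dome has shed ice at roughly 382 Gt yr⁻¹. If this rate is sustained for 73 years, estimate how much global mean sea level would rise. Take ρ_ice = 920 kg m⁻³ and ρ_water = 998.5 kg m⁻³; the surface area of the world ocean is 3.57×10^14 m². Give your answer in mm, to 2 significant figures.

Total mass lost = 382 Gt/yr × 73 yr = 2.789×10^4 Gt = 2.789×10^16 kg.
ρ_w = 998.5 kg m⁻³, so water volume = 2.789×10^16 / 998.5 = 2.793×10^13 m³.
Δh = 2.793×10^13 / 3.57×10^14 = 0.0782 m = 78 mm.

≈ 78 mm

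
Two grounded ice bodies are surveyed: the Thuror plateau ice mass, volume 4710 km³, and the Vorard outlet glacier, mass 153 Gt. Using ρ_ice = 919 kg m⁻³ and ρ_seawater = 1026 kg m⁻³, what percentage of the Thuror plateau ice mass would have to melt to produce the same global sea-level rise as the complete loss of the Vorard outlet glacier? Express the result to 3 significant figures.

≈ 3.53 %

Equal sea-level rise means equal mass of meltwater, i.e. equal mass of ice lost.
Ice mass of Vorard: 1.530×10^14 kg; ice mass of Thuror: 4.328×10^15 kg.
Fraction required = 1.530×10^14 / 4.328×10^15 = 0.0353 → 3.53 %.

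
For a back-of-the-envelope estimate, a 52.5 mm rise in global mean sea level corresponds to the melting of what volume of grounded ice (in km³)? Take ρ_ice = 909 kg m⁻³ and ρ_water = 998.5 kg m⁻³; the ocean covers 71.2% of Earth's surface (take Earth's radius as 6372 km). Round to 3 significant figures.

Required water volume = Δh × A = 0.0525 m × 3.63×10^14 m² = 1.907×10^13 m³ = 1.907×10^4 km³.
Ice volume = water volume × ρ_w/ρ_ice = 1.907×10^4 × 998.5/909 = 2.10×10^4 km³.

≈ 2.10×10^4 km³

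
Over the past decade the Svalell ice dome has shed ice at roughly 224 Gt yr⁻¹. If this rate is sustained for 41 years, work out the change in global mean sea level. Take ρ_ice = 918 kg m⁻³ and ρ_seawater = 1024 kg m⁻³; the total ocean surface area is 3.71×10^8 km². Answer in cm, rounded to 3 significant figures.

≈ 2.42 cm

Total mass lost = 224 Gt/yr × 41 yr = 9184 Gt = 9.184×10^15 kg.
ρ_w = 1024 kg m⁻³, so water volume = 9.184×10^15 / 1024 = 8.969×10^12 m³.
Δh = 8.969×10^12 / 3.71×10^14 = 0.0242 m = 2.42 cm.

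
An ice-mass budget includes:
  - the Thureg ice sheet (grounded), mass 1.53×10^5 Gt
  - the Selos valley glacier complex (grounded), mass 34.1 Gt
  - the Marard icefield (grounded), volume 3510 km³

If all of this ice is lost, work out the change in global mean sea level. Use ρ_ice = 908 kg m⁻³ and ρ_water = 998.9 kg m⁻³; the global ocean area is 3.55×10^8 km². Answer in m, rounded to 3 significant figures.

≈ 0.441 m

Thureg: 1.53×10^5 Gt = 1.530×10^17 kg; dividing by ρ_w = 998.9 kg m⁻³ gives 1.532×10^14 m³ of water.
Selos: 34.1 Gt = 3.410×10^13 kg; dividing by ρ_w = 998.9 kg m⁻³ gives 3.414×10^10 m³ of water.
Marard: 3510 km³ × (908/998.9) = 3191 km³ of water.
Total added water ≈ 1.564×10^14 m³ over 3.55×10^14 m² → Δh = 0.441 m.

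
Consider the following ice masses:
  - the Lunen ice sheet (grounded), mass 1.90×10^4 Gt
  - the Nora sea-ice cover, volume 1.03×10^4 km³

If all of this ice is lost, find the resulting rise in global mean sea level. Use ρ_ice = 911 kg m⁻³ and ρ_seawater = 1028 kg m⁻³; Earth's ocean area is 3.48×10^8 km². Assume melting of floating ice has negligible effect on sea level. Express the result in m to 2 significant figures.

Lunen: 1.90×10^4 Gt = 1.900×10^16 kg; dividing by ρ_w = 1028 kg m⁻³ gives 1.848×10^13 m³ of water.
The Nora sea-ice cover is floating and already displaces its own weight of water, so its melt adds essentially nothing to sea level.
Total added water ≈ 1.848×10^13 m³ over 3.48×10^14 m² → Δh = 0.0531 m.

≈ 0.053 m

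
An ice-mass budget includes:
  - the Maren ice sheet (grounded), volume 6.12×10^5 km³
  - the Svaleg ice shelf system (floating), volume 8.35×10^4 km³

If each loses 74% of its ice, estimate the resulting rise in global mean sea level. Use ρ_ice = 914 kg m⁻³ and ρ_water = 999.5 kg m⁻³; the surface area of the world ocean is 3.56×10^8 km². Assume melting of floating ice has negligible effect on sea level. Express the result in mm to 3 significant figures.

Maren: 0.74 × 6.12×10^5 km³ × (914/999.5) = 4.141×10^5 km³ of water.
The Svaleg ice shelf system is floating and already displaces its own weight of water, so its melt adds essentially nothing to sea level.
Total added water ≈ 4.141×10^14 m³ over 3.56×10^14 m² → Δh = 1.16 m = 1160 mm.

≈ 1160 mm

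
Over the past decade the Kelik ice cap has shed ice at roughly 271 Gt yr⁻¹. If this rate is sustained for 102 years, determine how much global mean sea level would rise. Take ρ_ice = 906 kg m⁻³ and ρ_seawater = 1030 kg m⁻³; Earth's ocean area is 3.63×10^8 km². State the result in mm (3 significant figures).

Total mass lost = 271 Gt/yr × 102 yr = 2.764×10^4 Gt = 2.764×10^16 kg.
ρ_w = 1030 kg m⁻³, so water volume = 2.764×10^16 / 1030 = 2.684×10^13 m³.
Δh = 2.684×10^13 / 3.63×10^14 = 0.0739 m = 73.9 mm.

≈ 73.9 mm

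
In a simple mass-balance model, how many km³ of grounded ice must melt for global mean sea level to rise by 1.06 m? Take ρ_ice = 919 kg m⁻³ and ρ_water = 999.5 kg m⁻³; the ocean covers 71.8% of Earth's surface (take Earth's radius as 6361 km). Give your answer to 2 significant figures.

Required water volume = Δh × A = 1.06 m × 3.65×10^14 m² = 3.870×10^14 m³ = 3.870×10^5 km³.
Ice volume = water volume × ρ_w/ρ_ice = 3.870×10^5 × 999.5/919 = 4.2×10^5 km³.

≈ 4.2×10^5 km³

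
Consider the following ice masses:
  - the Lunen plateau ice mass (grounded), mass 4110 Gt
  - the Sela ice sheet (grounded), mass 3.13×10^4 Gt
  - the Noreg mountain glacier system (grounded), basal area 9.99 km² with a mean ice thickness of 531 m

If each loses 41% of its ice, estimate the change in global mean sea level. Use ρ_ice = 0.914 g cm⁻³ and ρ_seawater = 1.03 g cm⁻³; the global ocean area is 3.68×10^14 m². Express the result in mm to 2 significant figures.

Lunen: 0.41 × 4110 Gt = 1.685×10^15 kg; dividing by ρ_w = 1.03 g cm⁻³ = 1030 kg m⁻³ gives 1.636×10^12 m³ of water.
Sela: 0.41 × 3.13×10^4 Gt = 1.283×10^16 kg; dividing by ρ_w = 1030 kg m⁻³ gives 1.246×10^13 m³ of water.
Noreg: ice volume = 9.99 km² × 531 m = 5.305 km³; 0.41 × 5.305 × (914/1030) = 1.930 km³ of water.
Total added water ≈ 1.410×10^13 m³ over 3.68×10^14 m² → Δh = 0.0383 m = 38 mm.

≈ 38 mm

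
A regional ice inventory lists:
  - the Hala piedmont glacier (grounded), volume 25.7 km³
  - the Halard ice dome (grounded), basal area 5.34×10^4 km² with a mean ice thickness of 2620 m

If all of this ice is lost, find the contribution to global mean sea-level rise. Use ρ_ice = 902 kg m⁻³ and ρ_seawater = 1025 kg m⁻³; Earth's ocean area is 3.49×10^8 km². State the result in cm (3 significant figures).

≈ 35.3 cm

Hala: 25.7 km³ × (902/1025) = 22.62 km³ of water.
Halard: ice volume = 5.34×10^4 km² × 2620 m = 1.399×10^5 km³; 1.399×10^5 × (902/1025) = 1.231×10^5 km³ of water.
Total added water ≈ 1.231×10^14 m³ over 3.49×10^14 m² → Δh = 0.353 m = 35.3 cm.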